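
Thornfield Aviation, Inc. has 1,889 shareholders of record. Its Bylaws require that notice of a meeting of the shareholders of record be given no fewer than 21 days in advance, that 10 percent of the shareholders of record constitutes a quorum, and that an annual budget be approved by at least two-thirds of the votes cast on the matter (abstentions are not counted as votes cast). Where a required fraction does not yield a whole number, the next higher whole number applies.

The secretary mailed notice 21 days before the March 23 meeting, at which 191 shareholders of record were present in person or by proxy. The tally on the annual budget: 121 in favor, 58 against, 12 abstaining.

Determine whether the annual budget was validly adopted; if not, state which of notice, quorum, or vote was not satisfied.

Notice: 21 days given; 21 required. Satisfied.
Quorum: 10% of 1,889 = 188.90, rounded up to 189; 191 present. Satisfied.
Vote: requires two-thirds of the votes cast (191 − 12 abstaining = 179); 2/3 of 179 = 119.33, rounded up to 120, so 120 needed; 121 in favor. Satisfied.

Valid — all requirements satisfied.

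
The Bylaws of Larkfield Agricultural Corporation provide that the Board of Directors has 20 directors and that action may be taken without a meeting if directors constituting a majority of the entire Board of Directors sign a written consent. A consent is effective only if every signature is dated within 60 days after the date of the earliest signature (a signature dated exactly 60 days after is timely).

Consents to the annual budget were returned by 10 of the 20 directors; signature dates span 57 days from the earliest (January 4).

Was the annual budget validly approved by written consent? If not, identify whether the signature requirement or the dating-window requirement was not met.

Not effective — insufficient signatures.

Signatures required: a majority of 20 — a majority of 20 is 11, so 11 needed; 10 signed. Insufficient.
Dating window: the latest signature is 57 days after the earliest; the limit is 60 days. Within the window.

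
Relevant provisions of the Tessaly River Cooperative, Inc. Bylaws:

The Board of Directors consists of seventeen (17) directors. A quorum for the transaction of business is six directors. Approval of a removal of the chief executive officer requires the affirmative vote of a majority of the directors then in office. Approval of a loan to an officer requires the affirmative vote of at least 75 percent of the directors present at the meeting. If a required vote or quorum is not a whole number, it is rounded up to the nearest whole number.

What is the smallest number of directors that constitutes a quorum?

6

The quorum is fixed at 6.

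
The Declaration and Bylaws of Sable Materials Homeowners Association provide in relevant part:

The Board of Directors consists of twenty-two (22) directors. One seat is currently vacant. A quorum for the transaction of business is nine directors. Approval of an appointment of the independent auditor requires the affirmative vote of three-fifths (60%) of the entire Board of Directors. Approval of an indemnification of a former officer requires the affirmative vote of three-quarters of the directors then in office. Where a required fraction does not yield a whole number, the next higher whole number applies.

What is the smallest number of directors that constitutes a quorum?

The quorum is fixed at 9.

9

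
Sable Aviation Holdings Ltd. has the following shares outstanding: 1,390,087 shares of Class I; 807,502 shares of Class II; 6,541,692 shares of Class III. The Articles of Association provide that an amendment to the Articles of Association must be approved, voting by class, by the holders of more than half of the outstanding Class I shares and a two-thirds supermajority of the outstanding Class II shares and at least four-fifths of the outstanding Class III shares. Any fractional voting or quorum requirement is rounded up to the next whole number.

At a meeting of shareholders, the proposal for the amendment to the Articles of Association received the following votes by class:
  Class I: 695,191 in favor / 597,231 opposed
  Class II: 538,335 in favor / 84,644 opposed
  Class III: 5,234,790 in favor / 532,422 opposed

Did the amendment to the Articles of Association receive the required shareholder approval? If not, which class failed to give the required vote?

Class I: a majority of 1390087 is 695044; 695,044 required, 695,191 in favor — approved.
Class II: 2/3 of 807502 = 538334.67, rounded up to 538335; 538,335 required, 538,335 in favor — approved.
Class III: 4/5 of 6541692 = 5233353.60, rounded up to 5233354; 5,233,354 required, 5,234,790 in favor — approved.

Approved — every class gave the required vote.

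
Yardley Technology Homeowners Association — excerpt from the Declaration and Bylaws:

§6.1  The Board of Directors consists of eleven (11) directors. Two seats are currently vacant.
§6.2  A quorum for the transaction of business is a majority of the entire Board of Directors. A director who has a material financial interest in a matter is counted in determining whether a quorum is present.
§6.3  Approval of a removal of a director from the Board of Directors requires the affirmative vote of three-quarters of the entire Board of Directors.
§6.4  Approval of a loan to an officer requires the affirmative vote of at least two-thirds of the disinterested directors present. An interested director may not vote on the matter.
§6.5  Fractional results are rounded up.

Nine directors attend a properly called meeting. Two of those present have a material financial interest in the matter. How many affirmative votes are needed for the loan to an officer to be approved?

5

The loan to an officer requires two-thirds of the disinterested directors present (9 − 2 = 7).
2/3 of 7 = 4.67, rounded up to 5.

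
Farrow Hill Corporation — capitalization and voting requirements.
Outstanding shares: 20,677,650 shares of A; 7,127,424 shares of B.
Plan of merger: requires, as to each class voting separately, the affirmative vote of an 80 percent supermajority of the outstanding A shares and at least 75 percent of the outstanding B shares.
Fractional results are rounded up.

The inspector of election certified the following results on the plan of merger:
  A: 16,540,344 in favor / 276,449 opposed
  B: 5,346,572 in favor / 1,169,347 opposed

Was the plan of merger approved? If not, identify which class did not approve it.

Not approved — the A shares did not give the required vote.

A: 4/5 of 20677650 = 16542120; 16,542,120 required, 16,540,344 in favor — not approved.
B: 3/4 of 7127424 = 5345568; 5,345,568 required, 5,346,572 in favor — approved.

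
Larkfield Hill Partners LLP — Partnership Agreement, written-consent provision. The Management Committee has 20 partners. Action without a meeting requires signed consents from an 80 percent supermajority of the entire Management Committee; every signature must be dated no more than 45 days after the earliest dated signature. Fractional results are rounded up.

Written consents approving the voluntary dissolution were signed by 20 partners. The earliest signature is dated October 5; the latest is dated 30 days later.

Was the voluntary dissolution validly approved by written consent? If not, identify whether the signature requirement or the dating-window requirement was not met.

Signatures required: an 80 percent supermajority of 20 — 4/5 of 20 = 16, so 16 needed; 20 signed. Sufficient.
Dating window: the latest signature is 30 days after the earliest; the limit is 45 days. Within the window.

Effective — both the signature and dating-window requirements are satisfied.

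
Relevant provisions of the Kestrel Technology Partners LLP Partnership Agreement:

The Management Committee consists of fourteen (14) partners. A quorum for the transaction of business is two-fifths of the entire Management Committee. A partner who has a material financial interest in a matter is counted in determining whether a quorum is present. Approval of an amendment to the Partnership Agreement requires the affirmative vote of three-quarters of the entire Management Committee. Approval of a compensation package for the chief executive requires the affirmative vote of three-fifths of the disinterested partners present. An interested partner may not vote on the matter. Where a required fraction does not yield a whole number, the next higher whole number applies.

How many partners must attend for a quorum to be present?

6

2/5 of 14 = 5.60, rounded up to 6.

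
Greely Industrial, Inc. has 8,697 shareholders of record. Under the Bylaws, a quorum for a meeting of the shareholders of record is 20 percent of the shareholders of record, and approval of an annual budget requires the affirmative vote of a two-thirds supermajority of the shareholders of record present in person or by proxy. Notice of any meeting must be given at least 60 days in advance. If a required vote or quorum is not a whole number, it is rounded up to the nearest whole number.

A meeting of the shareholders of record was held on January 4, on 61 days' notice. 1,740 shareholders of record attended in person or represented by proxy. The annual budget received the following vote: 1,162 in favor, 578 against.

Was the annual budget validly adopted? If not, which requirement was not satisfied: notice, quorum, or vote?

Valid — all requirements satisfied.

Notice: 61 days given; 60 required. Satisfied.
Quorum: 20% of 8,697 = 1,739.40, rounded up to 1,740; 1,740 present. Satisfied.
Vote: requires two-thirds of those present (1,740); 2/3 of 1740 = 1160, so 1,160 needed; 1,162 in favor. Satisfied.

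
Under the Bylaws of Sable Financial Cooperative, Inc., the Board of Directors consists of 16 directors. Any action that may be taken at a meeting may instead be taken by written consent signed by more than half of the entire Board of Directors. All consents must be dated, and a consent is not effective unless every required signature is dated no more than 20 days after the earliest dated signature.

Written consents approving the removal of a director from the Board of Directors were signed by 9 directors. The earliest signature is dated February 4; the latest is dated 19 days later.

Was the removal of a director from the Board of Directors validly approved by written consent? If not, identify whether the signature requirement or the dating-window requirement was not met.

Effective — both the signature and dating-window requirements are satisfied.

Signatures required: more than half of 16 — a majority of 16 is 9, so 9 needed; 9 signed. Sufficient.
Dating window: the latest signature is 19 days after the earliest; the limit is 20 days. Within the window.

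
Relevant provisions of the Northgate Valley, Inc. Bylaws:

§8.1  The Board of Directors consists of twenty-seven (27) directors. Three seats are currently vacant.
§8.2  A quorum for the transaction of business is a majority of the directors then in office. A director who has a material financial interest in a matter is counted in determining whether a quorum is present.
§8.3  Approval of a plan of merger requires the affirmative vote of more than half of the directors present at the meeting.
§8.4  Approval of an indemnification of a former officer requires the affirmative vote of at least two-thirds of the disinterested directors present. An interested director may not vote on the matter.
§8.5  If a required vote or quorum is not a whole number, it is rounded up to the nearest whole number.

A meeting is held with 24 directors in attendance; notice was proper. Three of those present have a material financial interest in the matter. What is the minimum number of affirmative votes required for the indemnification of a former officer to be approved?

The indemnification of a former officer requires two-thirds of the disinterested directors present (24 − 3 = 21).
2/3 of 21 = 14.

14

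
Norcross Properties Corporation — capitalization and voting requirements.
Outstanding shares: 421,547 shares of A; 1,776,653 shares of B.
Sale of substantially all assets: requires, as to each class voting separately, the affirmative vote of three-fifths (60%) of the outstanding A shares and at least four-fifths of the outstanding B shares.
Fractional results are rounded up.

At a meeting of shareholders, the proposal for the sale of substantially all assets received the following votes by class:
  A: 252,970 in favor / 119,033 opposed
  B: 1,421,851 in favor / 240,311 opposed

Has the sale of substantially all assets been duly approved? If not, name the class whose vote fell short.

Approved — every class gave the required vote.

A: 3/5 of 421547 = 252928.20, rounded up to 252929; 252,929 required, 252,970 in favor — approved.
B: 4/5 of 1776653 = 1421322.40, rounded up to 1421323; 1,421,323 required, 1,421,851 in favor — approved.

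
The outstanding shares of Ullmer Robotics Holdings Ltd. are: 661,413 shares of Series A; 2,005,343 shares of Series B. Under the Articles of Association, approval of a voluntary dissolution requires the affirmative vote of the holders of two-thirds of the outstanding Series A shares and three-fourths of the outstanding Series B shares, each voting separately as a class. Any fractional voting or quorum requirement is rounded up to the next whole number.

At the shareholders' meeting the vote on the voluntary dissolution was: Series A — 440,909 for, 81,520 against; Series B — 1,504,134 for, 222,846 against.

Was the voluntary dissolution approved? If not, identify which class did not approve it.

Series A: 2/3 of 661413 = 440942; 440,942 required, 440,909 in favor — not approved.
Series B: 3/4 of 2005343 = 1504007.25, rounded up to 1504008; 1,504,008 required, 1,504,134 in favor — approved.

Not approved — the Series A shares did not give the required vote.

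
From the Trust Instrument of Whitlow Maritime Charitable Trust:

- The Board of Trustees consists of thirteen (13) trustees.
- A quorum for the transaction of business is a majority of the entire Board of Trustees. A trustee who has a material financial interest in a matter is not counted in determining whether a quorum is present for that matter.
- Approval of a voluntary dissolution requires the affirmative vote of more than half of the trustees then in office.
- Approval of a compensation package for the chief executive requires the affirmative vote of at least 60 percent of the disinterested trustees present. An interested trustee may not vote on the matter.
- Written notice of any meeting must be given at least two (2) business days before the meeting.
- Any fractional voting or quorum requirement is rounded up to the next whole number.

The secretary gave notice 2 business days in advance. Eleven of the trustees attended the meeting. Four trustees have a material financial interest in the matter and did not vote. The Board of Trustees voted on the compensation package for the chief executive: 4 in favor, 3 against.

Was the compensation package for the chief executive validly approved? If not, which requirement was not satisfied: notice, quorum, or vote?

Invalid — vote requirement not satisfied.

Notice: 2 business days given; 2 required (2 ≥ 2). Satisfied.
Quorum: 11 present, but the 4 interested trustees do not count, leaving 7. Quorum is 7. Satisfied.
Vote: the compensation package for the chief executive requires three-fifths of the disinterested trustees present (11 − 4 = 7). 3/5 of 7 = 4.20, rounded up to 5, so 5 affirmative votes are needed; 4 voted in favor. Not satisfied.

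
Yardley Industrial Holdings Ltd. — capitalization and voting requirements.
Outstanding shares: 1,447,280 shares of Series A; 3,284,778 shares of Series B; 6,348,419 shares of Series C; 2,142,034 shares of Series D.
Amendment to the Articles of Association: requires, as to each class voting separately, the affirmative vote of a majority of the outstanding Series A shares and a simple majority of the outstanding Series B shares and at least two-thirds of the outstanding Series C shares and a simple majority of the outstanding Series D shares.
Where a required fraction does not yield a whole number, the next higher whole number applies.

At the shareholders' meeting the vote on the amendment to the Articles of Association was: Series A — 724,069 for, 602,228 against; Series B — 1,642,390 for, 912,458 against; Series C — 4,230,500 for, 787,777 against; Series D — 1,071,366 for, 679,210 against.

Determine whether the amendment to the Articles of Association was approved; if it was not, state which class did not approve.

Not approved — the Series C shares did not give the required vote.

Series A: a majority of 1447280 is 723641; 723,641 required, 724,069 in favor — approved.
Series B: a majority of 3284778 is 1642390; 1,642,390 required, 1,642,390 in favor — approved.
Series C: 2/3 of 6348419 = 4232279.33, rounded up to 4232280; 4,232,280 required, 4,230,500 in favor — not approved.
Series D: a majority of 2142034 is 1071018; 1,071,018 required, 1,071,366 in favor — approved.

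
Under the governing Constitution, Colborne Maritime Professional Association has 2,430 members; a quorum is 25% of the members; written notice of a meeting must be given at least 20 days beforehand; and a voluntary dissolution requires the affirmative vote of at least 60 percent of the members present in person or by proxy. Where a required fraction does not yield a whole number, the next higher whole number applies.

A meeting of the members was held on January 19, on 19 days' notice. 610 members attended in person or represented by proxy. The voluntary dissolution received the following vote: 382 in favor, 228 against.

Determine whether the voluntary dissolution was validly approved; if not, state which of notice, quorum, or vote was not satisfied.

Invalid — notice requirement not satisfied.

Notice: 19 days given; 20 required. Not satisfied.
Quorum: 25% of 2,430 = 607.50, rounded up to 608; 610 present. Satisfied.
Vote: requires three-fifths of those present (610); 3/5 of 610 = 366, so 366 needed; 382 in favor. Satisfied.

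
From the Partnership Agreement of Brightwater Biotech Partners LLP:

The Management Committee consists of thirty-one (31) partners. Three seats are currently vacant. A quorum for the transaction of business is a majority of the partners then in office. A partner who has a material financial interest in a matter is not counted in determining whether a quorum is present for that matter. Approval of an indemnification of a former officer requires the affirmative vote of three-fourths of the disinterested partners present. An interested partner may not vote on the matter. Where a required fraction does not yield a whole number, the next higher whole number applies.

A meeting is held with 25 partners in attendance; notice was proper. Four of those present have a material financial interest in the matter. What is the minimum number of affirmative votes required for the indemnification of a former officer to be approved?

The indemnification of a former officer requires three-fourths of the disinterested partners present (25 − 4 = 21).
3/4 of 21 = 15.75, rounded up to 16.

16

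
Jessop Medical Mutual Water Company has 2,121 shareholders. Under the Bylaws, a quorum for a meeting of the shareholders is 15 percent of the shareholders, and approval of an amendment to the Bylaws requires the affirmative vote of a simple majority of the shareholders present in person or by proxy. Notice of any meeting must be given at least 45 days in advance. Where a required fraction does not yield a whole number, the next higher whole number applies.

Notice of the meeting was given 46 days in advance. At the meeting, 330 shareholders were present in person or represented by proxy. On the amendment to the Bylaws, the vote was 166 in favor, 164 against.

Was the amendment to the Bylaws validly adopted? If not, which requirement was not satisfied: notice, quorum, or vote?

Notice: 46 days given; 45 required. Satisfied.
Quorum: 15% of 2,121 = 318.15, rounded up to 319; 330 present. Satisfied.
Vote: requires a majority of those present (330); a majority of 330 is 166, so 166 needed; 166 in favor. Satisfied.

Valid — all requirements satisfied.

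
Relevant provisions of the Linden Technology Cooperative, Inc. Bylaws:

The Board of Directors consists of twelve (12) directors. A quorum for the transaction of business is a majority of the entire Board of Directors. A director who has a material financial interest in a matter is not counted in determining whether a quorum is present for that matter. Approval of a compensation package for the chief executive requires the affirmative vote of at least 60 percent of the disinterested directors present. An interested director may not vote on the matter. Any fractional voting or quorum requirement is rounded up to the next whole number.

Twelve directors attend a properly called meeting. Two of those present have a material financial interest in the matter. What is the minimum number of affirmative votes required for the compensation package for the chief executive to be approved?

The compensation package for the chief executive requires three-fifths of the disinterested directors present (12 − 2 = 10).
3/5 of 10 = 6.

6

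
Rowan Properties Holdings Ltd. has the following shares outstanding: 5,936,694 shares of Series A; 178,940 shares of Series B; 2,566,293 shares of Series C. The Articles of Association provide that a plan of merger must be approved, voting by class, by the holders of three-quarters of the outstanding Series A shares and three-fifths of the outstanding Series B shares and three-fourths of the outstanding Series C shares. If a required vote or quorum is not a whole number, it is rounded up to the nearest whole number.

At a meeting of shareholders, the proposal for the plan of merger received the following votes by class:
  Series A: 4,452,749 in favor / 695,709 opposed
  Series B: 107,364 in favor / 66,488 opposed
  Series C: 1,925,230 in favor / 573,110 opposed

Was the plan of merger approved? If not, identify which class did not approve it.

Series A: 3/4 of 5936694 = 4452520.50, rounded up to 4452521; 4,452,521 required, 4,452,749 in favor — approved.
Series B: 3/5 of 178940 = 107364; 107,364 required, 107,364 in favor — approved.
Series C: 3/4 of 2566293 = 1924719.75, rounded up to 1924720; 1,924,720 required, 1,925,230 in favor — approved.

Approved — every class gave the required vote.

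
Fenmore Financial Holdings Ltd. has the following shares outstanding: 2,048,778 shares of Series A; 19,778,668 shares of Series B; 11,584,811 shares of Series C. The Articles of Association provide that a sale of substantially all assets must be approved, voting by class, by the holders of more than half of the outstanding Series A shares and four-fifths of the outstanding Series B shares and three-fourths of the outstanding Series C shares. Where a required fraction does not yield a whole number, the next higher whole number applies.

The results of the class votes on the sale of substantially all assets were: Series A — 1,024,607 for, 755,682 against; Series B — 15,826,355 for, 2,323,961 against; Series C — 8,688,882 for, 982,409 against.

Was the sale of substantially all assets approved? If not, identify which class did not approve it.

Approved — every class gave the required vote.

Series A: a majority of 2048778 is 1024390; 1,024,390 required, 1,024,607 in favor — approved.
Series B: 4/5 of 19778668 = 15822934.40, rounded up to 15822935; 15,822,935 required, 15,826,355 in favor — approved.
Series C: 3/4 of 11584811 = 8688608.25, rounded up to 8688609; 8,688,609 required, 8,688,882 in favor — approved.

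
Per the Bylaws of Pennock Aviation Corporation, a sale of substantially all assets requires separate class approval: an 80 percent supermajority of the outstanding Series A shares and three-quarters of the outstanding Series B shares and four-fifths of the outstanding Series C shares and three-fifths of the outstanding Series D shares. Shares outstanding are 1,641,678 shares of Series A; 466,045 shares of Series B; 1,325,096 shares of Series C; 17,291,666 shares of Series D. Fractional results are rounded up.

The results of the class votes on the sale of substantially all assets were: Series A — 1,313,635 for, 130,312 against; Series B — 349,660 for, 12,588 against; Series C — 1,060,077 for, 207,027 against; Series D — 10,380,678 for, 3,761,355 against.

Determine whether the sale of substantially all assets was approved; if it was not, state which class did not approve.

Approved — every class gave the required vote.

Series A: 4/5 of 1641678 = 1313342.40, rounded up to 1313343; 1,313,343 required, 1,313,635 in favor — approved.
Series B: 3/4 of 466045 = 349533.75, rounded up to 349534; 349,534 required, 349,660 in favor — approved.
Series C: 4/5 of 1325096 = 1060076.80, rounded up to 1060077; 1,060,077 required, 1,060,077 in favor — approved.
Series D: 3/5 of 17291666 = 10374999.60, rounded up to 10375000; 10,375,000 required, 10,380,678 in favor — approved.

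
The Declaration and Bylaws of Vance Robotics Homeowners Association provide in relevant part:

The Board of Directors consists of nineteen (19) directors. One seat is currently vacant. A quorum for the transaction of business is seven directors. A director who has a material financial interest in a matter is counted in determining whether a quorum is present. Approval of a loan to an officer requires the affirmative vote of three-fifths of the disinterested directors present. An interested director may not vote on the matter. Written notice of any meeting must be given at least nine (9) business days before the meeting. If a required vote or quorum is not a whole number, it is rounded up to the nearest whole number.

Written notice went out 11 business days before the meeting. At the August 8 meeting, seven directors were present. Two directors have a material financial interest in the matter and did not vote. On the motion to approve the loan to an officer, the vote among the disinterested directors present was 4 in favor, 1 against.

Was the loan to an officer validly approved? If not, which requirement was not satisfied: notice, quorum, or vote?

Notice: 11 business days given; 9 required (11 ≥ 9). Satisfied.
Quorum: 7 present (interested directors count toward quorum); quorum is 7. Satisfied.
Vote: the loan to an officer requires three-fifths of the disinterested directors present (7 − 2 = 5). 3/5 of 5 = 3, so 3 affirmative votes are needed; 4 voted in favor. Satisfied.

Valid — all requirements satisfied.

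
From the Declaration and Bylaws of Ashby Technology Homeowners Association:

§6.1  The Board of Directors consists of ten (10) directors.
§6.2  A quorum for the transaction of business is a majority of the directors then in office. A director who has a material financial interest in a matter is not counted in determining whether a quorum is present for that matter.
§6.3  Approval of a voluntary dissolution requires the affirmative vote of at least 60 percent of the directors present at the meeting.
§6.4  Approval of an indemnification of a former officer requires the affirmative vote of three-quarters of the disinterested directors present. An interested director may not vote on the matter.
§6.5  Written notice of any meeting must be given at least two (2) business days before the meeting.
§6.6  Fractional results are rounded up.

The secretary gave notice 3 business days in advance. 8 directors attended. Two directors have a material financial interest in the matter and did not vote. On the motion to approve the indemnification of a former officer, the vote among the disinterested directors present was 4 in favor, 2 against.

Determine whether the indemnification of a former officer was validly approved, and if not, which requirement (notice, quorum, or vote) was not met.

Invalid — vote requirement not satisfied.

Notice: 3 business days given; 2 required (3 ≥ 2). Satisfied.
Quorum: 8 present, but the 2 interested directors do not count, leaving 6. Quorum is 6. Satisfied.
Vote: the indemnification of a former officer requires three-fourths of the disinterested directors present (8 − 2 = 6). 3/4 of 6 = 4.50, rounded up to 5, so 5 affirmative votes are needed; 4 voted in favor. Not satisfied.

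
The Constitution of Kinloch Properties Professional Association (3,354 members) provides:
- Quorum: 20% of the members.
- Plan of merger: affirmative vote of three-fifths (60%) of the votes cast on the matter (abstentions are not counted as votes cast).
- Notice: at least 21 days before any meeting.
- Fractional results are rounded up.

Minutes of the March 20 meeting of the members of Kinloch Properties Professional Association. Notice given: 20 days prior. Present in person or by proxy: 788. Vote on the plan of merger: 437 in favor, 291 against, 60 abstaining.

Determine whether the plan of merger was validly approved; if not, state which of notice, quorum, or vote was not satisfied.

Notice: 20 days given; 21 required. Not satisfied.
Quorum: 20% of 3,354 = 670.80, rounded up to 671; 788 present. Satisfied.
Vote: requires three-fifths of the votes cast (788 − 60 abstaining = 728); 3/5 of 728 = 436.80, rounded up to 437, so 437 needed; 437 in favor. Satisfied.

Invalid — notice requirement not satisfied.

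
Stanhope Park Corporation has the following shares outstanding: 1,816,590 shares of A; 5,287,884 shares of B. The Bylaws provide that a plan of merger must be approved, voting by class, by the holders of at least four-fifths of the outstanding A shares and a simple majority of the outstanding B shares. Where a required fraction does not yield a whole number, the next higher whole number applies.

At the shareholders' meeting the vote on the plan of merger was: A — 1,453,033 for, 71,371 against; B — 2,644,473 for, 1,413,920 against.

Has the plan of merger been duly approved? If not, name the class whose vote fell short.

A: 4/5 of 1816590 = 1453272; 1,453,272 required, 1,453,033 in favor — not approved.
B: a majority of 5287884 is 2643943; 2,643,943 required, 2,644,473 in favor — approved.

Not approved — the A shares did not give the required vote.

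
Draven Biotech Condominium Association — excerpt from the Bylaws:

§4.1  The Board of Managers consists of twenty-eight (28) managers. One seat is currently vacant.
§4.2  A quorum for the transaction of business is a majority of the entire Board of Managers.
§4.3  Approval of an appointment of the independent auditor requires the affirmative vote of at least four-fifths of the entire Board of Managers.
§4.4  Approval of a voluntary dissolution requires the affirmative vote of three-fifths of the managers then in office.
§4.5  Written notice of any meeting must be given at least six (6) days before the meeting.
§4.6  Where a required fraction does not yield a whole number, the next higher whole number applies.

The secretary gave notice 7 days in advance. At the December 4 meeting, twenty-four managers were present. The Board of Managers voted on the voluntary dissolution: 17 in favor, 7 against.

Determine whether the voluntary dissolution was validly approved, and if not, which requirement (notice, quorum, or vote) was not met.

Notice: 7 days given; 6 required (7 ≥ 6). Satisfied.
Quorum: 24 present; quorum is 15. Satisfied.
Vote: the voluntary dissolution requires three-fifths of the managers then in office (27). 3/5 of 27 = 16.20, rounded up to 17, so 17 affirmative votes are needed; 17 voted in favor. Satisfied.

Valid — all requirements satisfied.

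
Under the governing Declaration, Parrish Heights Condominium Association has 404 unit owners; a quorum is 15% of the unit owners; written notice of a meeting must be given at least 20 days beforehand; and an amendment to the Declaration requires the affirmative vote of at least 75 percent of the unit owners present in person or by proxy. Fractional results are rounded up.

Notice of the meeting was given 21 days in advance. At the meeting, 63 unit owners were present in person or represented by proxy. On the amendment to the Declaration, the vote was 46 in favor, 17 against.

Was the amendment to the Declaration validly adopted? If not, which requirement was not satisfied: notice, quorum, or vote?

Invalid — vote requirement not satisfied.

Notice: 21 days given; 20 required. Satisfied.
Quorum: 15% of 404 = 60.60, rounded up to 61; 63 present. Satisfied.
Vote: requires three-fourths of those present (63); 3/4 of 63 = 47.25, rounded up to 48, so 48 needed; 46 in favor. Not satisfied.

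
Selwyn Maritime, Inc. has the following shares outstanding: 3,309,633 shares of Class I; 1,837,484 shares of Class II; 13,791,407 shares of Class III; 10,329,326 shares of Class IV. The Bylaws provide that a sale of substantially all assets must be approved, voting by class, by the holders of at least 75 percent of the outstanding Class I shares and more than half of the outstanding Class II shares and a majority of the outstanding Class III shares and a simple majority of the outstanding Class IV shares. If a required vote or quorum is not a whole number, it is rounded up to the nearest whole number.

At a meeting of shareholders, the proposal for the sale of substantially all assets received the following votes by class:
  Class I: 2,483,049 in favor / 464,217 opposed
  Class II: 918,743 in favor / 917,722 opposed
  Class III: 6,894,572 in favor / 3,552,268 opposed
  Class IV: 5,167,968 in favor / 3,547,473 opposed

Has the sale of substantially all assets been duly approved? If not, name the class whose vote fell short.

Class I: 3/4 of 3309633 = 2482224.75, rounded up to 2482225; 2,482,225 required, 2,483,049 in favor — approved.
Class II: a majority of 1837484 is 918743; 918,743 required, 918,743 in favor — approved.
Class III: a majority of 13791407 is 6895704; 6,895,704 required, 6,894,572 in favor — not approved.
Class IV: a majority of 10329326 is 5164664; 5,164,664 required, 5,167,968 in favor — approved.

Not approved — the Class III shares did not give the required vote.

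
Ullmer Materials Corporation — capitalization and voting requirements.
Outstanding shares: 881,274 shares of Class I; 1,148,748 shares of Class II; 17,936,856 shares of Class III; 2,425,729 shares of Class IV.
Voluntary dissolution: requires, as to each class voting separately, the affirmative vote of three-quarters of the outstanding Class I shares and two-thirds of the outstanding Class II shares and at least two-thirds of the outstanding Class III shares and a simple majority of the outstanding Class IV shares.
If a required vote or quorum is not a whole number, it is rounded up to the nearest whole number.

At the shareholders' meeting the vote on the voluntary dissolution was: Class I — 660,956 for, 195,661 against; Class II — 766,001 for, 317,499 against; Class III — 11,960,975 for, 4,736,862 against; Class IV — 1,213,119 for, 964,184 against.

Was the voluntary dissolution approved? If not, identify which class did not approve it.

Class I: 3/4 of 881274 = 660955.50, rounded up to 660956; 660,956 required, 660,956 in favor — approved.
Class II: 2/3 of 1148748 = 765832; 765,832 required, 766,001 in favor — approved.
Class III: 2/3 of 17936856 = 11957904; 11,957,904 required, 11,960,975 in favor — approved.
Class IV: a majority of 2425729 is 1212865; 1,212,865 required, 1,213,119 in favor — approved.

Approved — every class gave the required vote.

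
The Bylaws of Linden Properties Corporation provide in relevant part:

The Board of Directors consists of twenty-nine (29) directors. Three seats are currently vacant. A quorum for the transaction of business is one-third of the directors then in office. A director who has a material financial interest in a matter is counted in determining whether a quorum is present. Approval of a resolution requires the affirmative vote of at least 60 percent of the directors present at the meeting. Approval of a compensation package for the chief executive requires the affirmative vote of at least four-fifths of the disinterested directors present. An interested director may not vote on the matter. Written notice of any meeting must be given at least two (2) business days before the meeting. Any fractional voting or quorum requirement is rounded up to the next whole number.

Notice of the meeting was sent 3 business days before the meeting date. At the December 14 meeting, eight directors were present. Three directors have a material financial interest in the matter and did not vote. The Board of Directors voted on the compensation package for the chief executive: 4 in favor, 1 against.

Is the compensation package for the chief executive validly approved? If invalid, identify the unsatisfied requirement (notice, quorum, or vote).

Notice: 3 business days given; 2 required (3 ≥ 2). Satisfied.
Quorum: 8 present (interested directors count toward quorum); quorum is 9. Not satisfied.
Vote: the compensation package for the chief executive requires four-fifths of the disinterested directors present (8 − 3 = 5). 4/5 of 5 = 4, so 4 affirmative votes are needed; 4 voted in favor. Satisfied. (Moot — without a quorum no business can be validly transacted.)

Invalid — quorum requirement not satisfied.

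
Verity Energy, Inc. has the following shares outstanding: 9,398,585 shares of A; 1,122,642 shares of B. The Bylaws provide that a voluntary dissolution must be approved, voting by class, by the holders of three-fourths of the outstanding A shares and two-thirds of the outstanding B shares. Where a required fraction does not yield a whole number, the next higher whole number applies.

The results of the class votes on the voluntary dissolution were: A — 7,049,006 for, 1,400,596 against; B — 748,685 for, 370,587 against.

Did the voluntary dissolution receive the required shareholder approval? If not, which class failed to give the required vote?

Approved — every class gave the required vote.

A: 3/4 of 9398585 = 7048938.75, rounded up to 7048939; 7,048,939 required, 7,049,006 in favor — approved.
B: 2/3 of 1122642 = 748428; 748,428 required, 748,685 in favor — approved.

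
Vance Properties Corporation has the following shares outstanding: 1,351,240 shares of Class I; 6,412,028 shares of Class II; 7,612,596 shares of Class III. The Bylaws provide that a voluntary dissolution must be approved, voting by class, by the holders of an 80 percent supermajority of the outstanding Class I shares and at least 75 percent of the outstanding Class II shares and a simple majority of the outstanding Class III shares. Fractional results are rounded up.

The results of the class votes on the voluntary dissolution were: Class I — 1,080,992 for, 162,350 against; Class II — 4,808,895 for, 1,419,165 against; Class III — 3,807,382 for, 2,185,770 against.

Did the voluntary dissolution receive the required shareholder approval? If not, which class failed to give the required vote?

Class I: 4/5 of 1351240 = 1080992; 1,080,992 required, 1,080,992 in favor — approved.
Class II: 3/4 of 6412028 = 4809021; 4,809,021 required, 4,808,895 in favor — not approved.
Class III: a majority of 7612596 is 3806299; 3,806,299 required, 3,807,382 in favor — approved.

Not approved — the Class II shares did not give the required vote.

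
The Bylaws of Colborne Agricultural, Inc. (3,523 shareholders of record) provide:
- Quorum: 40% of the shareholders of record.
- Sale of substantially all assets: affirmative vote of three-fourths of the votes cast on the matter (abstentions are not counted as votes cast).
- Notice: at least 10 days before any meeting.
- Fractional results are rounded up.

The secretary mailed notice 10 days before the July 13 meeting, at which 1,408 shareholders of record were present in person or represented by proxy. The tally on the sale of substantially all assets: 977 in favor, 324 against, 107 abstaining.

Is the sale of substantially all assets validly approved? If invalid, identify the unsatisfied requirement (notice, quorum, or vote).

Notice: 10 days given; 10 required. Satisfied.
Quorum: 40% of 3,523 = 1,409.20, rounded up to 1,410; 1,408 present. Not satisfied.
Vote: requires three-fourths of the votes cast (1,408 − 107 abstaining = 1,301); 3/4 of 1301 = 975.75, rounded up to 976, so 976 needed; 977 in favor. Satisfied.

Invalid — quorum requirement not satisfied.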